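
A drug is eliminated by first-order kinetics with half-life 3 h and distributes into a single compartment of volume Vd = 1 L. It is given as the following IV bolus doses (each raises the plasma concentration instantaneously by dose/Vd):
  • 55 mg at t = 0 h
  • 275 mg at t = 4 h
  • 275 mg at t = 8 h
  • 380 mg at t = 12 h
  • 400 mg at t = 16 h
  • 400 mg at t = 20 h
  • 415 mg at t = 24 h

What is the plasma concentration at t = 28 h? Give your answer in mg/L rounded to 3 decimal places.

265.980 mg/L

k = ln 2 / 3 = 0.23105 per h
Dose 1 (55 mg at t=0 h): 55·exp(−0.23105·28) = 0.085 mg/L
Dose 2 (275 mg at t=4 h): 275·exp(−0.23105·24) = 1.074 mg/L
Dose 3 (275 mg at t=8 h): 275·exp(−0.23105·20) = 2.707 mg/L
Dose 4 (380 mg at t=12 h): 380·exp(−0.23105·16) = 9.425 mg/L
Dose 5 (400 mg at t=16 h): 400·exp(−0.23105·12) = 25.000 mg/L
Dose 6 (400 mg at t=20 h): 400·exp(−0.23105·8) = 62.996 mg/L
Dose 7 (415 mg at t=24 h): 415·exp(−0.23105·4) = 164.693 mg/L
C(28) = 0.085 + 1.074 + 2.707 + 9.425 + 25.000 + 62.996 + 164.693 = 265.980 mg/L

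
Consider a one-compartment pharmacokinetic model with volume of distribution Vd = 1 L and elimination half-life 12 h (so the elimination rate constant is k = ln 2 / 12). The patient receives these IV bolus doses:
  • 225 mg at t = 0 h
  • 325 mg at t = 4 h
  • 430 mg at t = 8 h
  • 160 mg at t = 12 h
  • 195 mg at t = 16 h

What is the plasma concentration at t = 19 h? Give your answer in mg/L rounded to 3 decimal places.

710.277 mg/L

k = ln 2 / 12 = 0.05776 per h
Dose 1 (225 mg at t=0 h): 225·exp(−0.05776·19) = 75.085 mg/L
Dose 2 (325 mg at t=4 h): 325·exp(−0.05776·15) = 136.646 mg/L
Dose 3 (430 mg at t=8 h): 430·exp(−0.05776·11) = 227.785 mg/L
Dose 4 (160 mg at t=12 h): 160·exp(−0.05776·7) = 106.787 mg/L
Dose 5 (195 mg at t=16 h): 195·exp(−0.05776·3) = 163.975 mg/L
C(19) = 75.085 + 136.646 + 227.785 + 106.787 + 163.975 = 710.277 mg/L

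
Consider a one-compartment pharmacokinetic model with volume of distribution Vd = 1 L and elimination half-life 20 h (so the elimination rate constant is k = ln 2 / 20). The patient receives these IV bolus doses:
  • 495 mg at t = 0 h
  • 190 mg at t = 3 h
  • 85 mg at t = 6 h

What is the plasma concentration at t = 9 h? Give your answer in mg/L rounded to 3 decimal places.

593.295 mg/L

k = ln 2 / 20 = 0.03466 per h
Dose 1 (495 mg at t=0 h): 495·exp(−0.03466·9) = 362.361 mg/L
Dose 2 (190 mg at t=3 h): 190·exp(−0.03466·6) = 154.328 mg/L
Dose 3 (85 mg at t=6 h): 85·exp(−0.03466·3) = 76.606 mg/L
C(9) = 362.361 + 154.328 + 76.606 = 593.295 mg/L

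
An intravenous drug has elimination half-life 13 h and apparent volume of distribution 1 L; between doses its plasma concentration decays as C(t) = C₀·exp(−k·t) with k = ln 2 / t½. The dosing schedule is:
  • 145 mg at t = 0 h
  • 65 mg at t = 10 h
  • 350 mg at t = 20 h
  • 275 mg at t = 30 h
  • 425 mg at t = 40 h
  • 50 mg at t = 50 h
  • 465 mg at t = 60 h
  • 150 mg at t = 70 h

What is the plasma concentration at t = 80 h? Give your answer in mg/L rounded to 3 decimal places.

345.546 mg/L

k = ln 2 / 13 = 0.05332 per h
Dose 1 (145 mg at t=0 h): 145·exp(−0.05332·80) = 2.036 mg/L
Dose 2 (65 mg at t=10 h): 65·exp(−0.05332·70) = 1.556 mg/L
Dose 3 (350 mg at t=20 h): 350·exp(−0.05332·60) = 14.279 mg/L
Dose 4 (275 mg at t=30 h): 275·exp(−0.05332·50) = 19.122 mg/L
Dose 5 (425 mg at t=40 h): 425·exp(−0.05332·40) = 50.367 mg/L
Dose 6 (50 mg at t=50 h): 50·exp(−0.05332·30) = 10.099 mg/L
Dose 7 (465 mg at t=60 h): 465·exp(−0.05332·20) = 160.077 mg/L
Dose 8 (150 mg at t=70 h): 150·exp(−0.05332·10) = 88.010 mg/L
C(80) = 2.036 + 1.556 + 14.279 + 19.122 + 50.367 + 10.099 + 160.077 + 88.010 = 345.546 mg/L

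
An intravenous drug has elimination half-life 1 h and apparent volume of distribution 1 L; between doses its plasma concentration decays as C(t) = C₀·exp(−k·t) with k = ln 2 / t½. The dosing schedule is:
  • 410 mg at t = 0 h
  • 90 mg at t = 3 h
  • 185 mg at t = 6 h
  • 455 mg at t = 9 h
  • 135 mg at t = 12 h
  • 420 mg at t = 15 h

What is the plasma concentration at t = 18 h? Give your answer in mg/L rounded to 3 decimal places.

k = ln 2 / 1 = 0.69315 per h
Dose 1 (410 mg at t=0 h): 410·exp(−0.69315·18) = 0.002 mg/L
Dose 2 (90 mg at t=3 h): 90·exp(−0.69315·15) = 0.003 mg/L
Dose 3 (185 mg at t=6 h): 185·exp(−0.69315·12) = 0.045 mg/L
Dose 4 (455 mg at t=9 h): 455·exp(−0.69315·9) = 0.889 mg/L
Dose 5 (135 mg at t=12 h): 135·exp(−0.69315·6) = 2.109 mg/L
Dose 6 (420 mg at t=15 h): 420·exp(−0.69315·3) = 52.500 mg/L
C(18) = 0.002 + 0.003 + 0.045 + 0.889 + 2.109 + 52.500 = 55.548 mg/L

55.548 mg/L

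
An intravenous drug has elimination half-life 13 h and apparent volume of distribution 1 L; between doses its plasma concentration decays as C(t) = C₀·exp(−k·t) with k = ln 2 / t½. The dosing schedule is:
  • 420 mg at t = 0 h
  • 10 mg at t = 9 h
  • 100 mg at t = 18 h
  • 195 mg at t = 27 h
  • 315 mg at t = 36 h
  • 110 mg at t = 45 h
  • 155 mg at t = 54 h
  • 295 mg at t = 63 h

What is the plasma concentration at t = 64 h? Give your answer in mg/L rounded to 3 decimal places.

k = ln 2 / 13 = 0.05332 per h
Dose 1 (420 mg at t=0 h): 420·exp(−0.05332·64) = 13.844 mg/L
Dose 2 (10 mg at t=9 h): 10·exp(−0.05332·55) = 0.533 mg/L
Dose 3 (100 mg at t=18 h): 100·exp(−0.05332·46) = 8.606 mg/L
Dose 4 (195 mg at t=27 h): 195·exp(−0.05332·37) = 27.118 mg/L
Dose 5 (315 mg at t=36 h): 315·exp(−0.05332·28) = 70.785 mg/L
Dose 6 (110 mg at t=45 h): 110·exp(−0.05332·19) = 39.942 mg/L
Dose 7 (155 mg at t=54 h): 155·exp(−0.05332·10) = 90.943 mg/L
Dose 8 (295 mg at t=63 h): 295·exp(−0.05332·1) = 279.683 mg/L
C(64) = 13.844 + 0.533 + 8.606 + 27.118 + 70.785 + 39.942 + 90.943 + 279.683 = 531.453 mg/L

531.453 mg/L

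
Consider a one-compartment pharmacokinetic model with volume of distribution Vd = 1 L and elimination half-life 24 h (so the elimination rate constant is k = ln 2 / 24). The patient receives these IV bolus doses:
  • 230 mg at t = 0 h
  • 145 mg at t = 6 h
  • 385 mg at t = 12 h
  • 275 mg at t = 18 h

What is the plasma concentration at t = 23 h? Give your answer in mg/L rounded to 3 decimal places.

k = ln 2 / 24 = 0.02888 per h
Dose 1 (230 mg at t=0 h): 230·exp(−0.02888·23) = 118.370 mg/L
Dose 2 (145 mg at t=6 h): 145·exp(−0.02888·17) = 88.744 mg/L
Dose 3 (385 mg at t=12 h): 385·exp(−0.02888·11) = 280.213 mg/L
Dose 4 (275 mg at t=18 h): 275·exp(−0.02888·5) = 238.023 mg/L
C(23) = 118.370 + 88.744 + 280.213 + 238.023 = 725.349 mg/L

725.349 mg/L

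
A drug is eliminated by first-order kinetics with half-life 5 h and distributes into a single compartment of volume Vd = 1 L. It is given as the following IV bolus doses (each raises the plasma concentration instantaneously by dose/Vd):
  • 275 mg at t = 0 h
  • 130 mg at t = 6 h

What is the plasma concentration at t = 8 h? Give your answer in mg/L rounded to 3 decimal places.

189.238 mg/L

k = ln 2 / 5 = 0.13863 per h
Dose 1 (275 mg at t=0 h): 275·exp(−0.13863·8) = 90.716 mg/L
Dose 2 (130 mg at t=6 h): 130·exp(−0.13863·2) = 98.522 mg/L
C(8) = 90.716 + 98.522 = 189.238 mg/L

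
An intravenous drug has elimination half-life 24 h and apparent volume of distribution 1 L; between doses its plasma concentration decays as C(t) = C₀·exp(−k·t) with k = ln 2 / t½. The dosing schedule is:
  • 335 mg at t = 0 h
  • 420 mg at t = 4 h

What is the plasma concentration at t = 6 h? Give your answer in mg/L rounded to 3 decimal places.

k = ln 2 / 24 = 0.02888 per h
Dose 1 (335 mg at t=0 h): 335·exp(−0.02888·6) = 281.700 mg/L
Dose 2 (420 mg at t=4 h): 420·exp(−0.02888·2) = 396.427 mg/L
C(6) = 281.700 + 396.427 = 678.128 mg/L

678.128 mg/L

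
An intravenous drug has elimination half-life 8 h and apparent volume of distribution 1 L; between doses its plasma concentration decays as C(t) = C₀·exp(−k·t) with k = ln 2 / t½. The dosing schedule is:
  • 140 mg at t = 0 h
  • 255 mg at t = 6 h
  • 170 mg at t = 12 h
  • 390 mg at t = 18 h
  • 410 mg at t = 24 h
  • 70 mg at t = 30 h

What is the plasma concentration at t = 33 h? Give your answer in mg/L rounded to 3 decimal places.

k = ln 2 / 8 = 0.08664 per h
Dose 1 (140 mg at t=0 h): 140·exp(−0.08664·33) = 8.024 mg/L
Dose 2 (255 mg at t=6 h): 255·exp(−0.08664·27) = 24.579 mg/L
Dose 3 (170 mg at t=12 h): 170·exp(−0.08664·21) = 27.558 mg/L
Dose 4 (390 mg at t=18 h): 390·exp(−0.08664·15) = 106.325 mg/L
Dose 5 (410 mg at t=24 h): 410·exp(−0.08664·9) = 187.986 mg/L
Dose 6 (70 mg at t=30 h): 70·exp(−0.08664·3) = 53.977 mg/L
C(33) = 8.024 + 24.579 + 27.558 + 106.325 + 187.986 + 53.977 = 408.448 mg/L

408.448 mg/L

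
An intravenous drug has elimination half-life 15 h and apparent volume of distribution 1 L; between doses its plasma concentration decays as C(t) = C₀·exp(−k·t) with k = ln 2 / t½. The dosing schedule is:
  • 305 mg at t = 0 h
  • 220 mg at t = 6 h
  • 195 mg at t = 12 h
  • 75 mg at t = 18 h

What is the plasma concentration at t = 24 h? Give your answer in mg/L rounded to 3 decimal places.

365.211 mg/L

k = ln 2 / 15 = 0.04621 per h
Dose 1 (305 mg at t=0 h): 305·exp(−0.04621·24) = 100.612 mg/L
Dose 2 (220 mg at t=6 h): 220·exp(−0.04621·18) = 95.761 mg/L
Dose 3 (195 mg at t=12 h): 195·exp(−0.04621·12) = 111.998 mg/L
Dose 4 (75 mg at t=18 h): 75·exp(−0.04621·6) = 56.839 mg/L
C(24) = 100.612 + 95.761 + 111.998 + 56.839 = 365.211 mg/L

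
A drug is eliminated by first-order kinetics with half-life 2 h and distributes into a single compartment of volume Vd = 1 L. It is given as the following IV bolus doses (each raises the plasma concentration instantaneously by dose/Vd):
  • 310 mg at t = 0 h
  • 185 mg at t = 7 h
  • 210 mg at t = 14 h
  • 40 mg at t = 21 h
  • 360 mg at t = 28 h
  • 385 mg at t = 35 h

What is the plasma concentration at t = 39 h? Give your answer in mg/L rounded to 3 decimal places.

k = ln 2 / 2 = 0.34657 per h
Dose 1 (310 mg at t=0 h): 310·exp(−0.34657·39) = 0.000 mg/L
Dose 2 (185 mg at t=7 h): 185·exp(−0.34657·32) = 0.003 mg/L
Dose 3 (210 mg at t=14 h): 210·exp(−0.34657·25) = 0.036 mg/L
Dose 4 (40 mg at t=21 h): 40·exp(−0.34657·18) = 0.078 mg/L
Dose 5 (360 mg at t=28 h): 360·exp(−0.34657·11) = 7.955 mg/L
Dose 6 (385 mg at t=35 h): 385·exp(−0.34657·4) = 96.250 mg/L
C(39) = 0.000 + 0.003 + 0.036 + 0.078 + 7.955 + 96.250 = 104.323 mg/L

104.323 mg/L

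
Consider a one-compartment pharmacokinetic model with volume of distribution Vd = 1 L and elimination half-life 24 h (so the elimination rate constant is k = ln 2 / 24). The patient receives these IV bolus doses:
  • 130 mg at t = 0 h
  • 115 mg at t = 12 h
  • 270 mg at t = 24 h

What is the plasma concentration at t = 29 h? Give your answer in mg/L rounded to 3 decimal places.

360.338 mg/L

k = ln 2 / 24 = 0.02888 per h
Dose 1 (130 mg at t=0 h): 130·exp(−0.02888·29) = 56.260 mg/L
Dose 2 (115 mg at t=12 h): 115·exp(−0.02888·17) = 70.383 mg/L
Dose 3 (270 mg at t=24 h): 270·exp(−0.02888·5) = 233.695 mg/L
C(29) = 56.260 + 70.383 + 233.695 = 360.338 mg/L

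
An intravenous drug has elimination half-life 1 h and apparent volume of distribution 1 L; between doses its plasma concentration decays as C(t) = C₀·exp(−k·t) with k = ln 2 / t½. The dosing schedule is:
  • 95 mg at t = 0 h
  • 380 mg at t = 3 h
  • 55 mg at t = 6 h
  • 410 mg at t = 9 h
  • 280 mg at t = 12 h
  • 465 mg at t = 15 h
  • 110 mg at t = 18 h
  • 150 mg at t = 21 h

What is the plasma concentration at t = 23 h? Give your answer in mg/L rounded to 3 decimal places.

42.916 mg/L

k = ln 2 / 1 = 0.69315 per h
Dose 1 (95 mg at t=0 h): 95·exp(−0.69315·23) = 0.000 mg/L
Dose 2 (380 mg at t=3 h): 380·exp(−0.69315·20) = 0.000 mg/L
Dose 3 (55 mg at t=6 h): 55·exp(−0.69315·17) = 0.000 mg/L
Dose 4 (410 mg at t=9 h): 410·exp(−0.69315·14) = 0.025 mg/L
Dose 5 (280 mg at t=12 h): 280·exp(−0.69315·11) = 0.137 mg/L
Dose 6 (465 mg at t=15 h): 465·exp(−0.69315·8) = 1.816 mg/L
Dose 7 (110 mg at t=18 h): 110·exp(−0.69315·5) = 3.438 mg/L
Dose 8 (150 mg at t=21 h): 150·exp(−0.69315·2) = 37.500 mg/L
C(23) = 0.000 + 0.000 + 0.000 + 0.025 + 0.137 + 1.816 + 3.438 + 37.500 = 42.916 mg/L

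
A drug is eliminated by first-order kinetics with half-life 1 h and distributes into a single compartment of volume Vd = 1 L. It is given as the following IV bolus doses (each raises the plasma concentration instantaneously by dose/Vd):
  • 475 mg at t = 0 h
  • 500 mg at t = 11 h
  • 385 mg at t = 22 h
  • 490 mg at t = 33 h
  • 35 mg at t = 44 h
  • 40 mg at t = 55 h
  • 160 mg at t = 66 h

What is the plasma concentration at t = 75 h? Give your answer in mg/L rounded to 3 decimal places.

k = ln 2 / 1 = 0.69315 per h
Dose 1 (475 mg at t=0 h): 475·exp(−0.69315·75) = 0.000 mg/L
Dose 2 (500 mg at t=11 h): 500·exp(−0.69315·64) = 0.000 mg/L
Dose 3 (385 mg at t=22 h): 385·exp(−0.69315·53) = 0.000 mg/L
Dose 4 (490 mg at t=33 h): 490·exp(−0.69315·42) = 0.000 mg/L
Dose 5 (35 mg at t=44 h): 35·exp(−0.69315·31) = 0.000 mg/L
Dose 6 (40 mg at t=55 h): 40·exp(−0.69315·20) = 0.000 mg/L
Dose 7 (160 mg at t=66 h): 160·exp(−0.69315·9) = 0.312 mg/L
C(75) = 0.000 + 0.000 + 0.000 + 0.000 + 0.000 + 0.000 + 0.312 = 0.313 mg/L

0.313 mg/L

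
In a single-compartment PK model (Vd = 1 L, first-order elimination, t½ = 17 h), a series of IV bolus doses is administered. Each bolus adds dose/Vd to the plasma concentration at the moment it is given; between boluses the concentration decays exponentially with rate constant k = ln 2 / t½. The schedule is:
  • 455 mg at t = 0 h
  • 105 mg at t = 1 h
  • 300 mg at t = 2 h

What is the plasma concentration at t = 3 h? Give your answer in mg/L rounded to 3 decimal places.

k = ln 2 / 17 = 0.04077 per h
Dose 1 (455 mg at t=0 h): 455·exp(−0.04077·3) = 402.614 mg/L
Dose 2 (105 mg at t=1 h): 105·exp(−0.04077·2) = 96.777 mg/L
Dose 3 (300 mg at t=2 h): 300·exp(−0.04077·1) = 288.014 mg/L
C(3) = 402.614 + 96.777 + 288.014 = 787.405 mg/L

787.405 mg/L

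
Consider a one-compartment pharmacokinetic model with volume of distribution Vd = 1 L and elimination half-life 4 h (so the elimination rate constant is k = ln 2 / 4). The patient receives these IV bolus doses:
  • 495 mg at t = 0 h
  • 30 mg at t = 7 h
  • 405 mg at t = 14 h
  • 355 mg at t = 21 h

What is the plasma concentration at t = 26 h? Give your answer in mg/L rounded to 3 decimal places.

k = ln 2 / 4 = 0.17329 per h
Dose 1 (495 mg at t=0 h): 495·exp(−0.17329·26) = 5.469 mg/L
Dose 2 (30 mg at t=7 h): 30·exp(−0.17329·19) = 1.115 mg/L
Dose 3 (405 mg at t=14 h): 405·exp(−0.17329·12) = 50.625 mg/L
Dose 4 (355 mg at t=21 h): 355·exp(−0.17329·5) = 149.259 mg/L
C(26) = 5.469 + 1.115 + 50.625 + 149.259 = 206.468 mg/L

206.468 mg/L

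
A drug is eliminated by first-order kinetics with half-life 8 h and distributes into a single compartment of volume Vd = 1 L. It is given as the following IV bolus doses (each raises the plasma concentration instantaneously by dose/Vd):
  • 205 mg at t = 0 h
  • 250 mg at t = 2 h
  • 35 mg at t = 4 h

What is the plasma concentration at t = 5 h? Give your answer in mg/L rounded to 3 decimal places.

k = ln 2 / 8 = 0.08664 per h
Dose 1 (205 mg at t=0 h): 205·exp(−0.08664·5) = 132.926 mg/L
Dose 2 (250 mg at t=2 h): 250·exp(−0.08664·3) = 192.776 mg/L
Dose 3 (35 mg at t=4 h): 35·exp(−0.08664·1) = 32.095 mg/L
C(5) = 132.926 + 192.776 + 32.095 = 357.798 mg/L

357.798 mg/L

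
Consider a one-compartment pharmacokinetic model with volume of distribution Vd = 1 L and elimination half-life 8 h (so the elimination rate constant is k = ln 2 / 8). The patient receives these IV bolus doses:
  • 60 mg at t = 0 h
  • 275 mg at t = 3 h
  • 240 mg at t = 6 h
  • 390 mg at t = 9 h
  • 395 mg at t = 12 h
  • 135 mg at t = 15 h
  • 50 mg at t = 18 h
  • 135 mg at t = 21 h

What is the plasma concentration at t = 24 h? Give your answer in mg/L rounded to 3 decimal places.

k = ln 2 / 8 = 0.08664 per h
Dose 1 (60 mg at t=0 h): 60·exp(−0.08664·24) = 7.500 mg/L
Dose 2 (275 mg at t=3 h): 275·exp(−0.08664·21) = 44.579 mg/L
Dose 3 (240 mg at t=6 h): 240·exp(−0.08664·18) = 50.454 mg/L
Dose 4 (390 mg at t=9 h): 390·exp(−0.08664·15) = 106.325 mg/L
Dose 5 (395 mg at t=12 h): 395·exp(−0.08664·12) = 139.654 mg/L
Dose 6 (135 mg at t=15 h): 135·exp(−0.08664·9) = 61.898 mg/L
Dose 7 (50 mg at t=18 h): 50·exp(−0.08664·6) = 29.730 mg/L
Dose 8 (135 mg at t=21 h): 135·exp(−0.08664·3) = 104.099 mg/L
C(24) = 7.500 + 44.579 + 50.454 + 106.325 + 139.654 + 61.898 + 29.730 + 104.099 = 544.238 mg/L

544.238 mg/L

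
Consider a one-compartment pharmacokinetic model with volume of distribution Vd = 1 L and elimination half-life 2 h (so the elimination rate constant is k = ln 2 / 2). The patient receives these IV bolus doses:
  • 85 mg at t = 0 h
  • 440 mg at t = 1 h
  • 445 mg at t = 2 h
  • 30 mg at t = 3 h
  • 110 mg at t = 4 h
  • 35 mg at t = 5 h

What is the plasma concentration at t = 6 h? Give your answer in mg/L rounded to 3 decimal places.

k = ln 2 / 2 = 0.34657 per h
Dose 1 (85 mg at t=0 h): 85·exp(−0.34657·6) = 10.625 mg/L
Dose 2 (440 mg at t=1 h): 440·exp(−0.34657·5) = 77.782 mg/L
Dose 3 (445 mg at t=2 h): 445·exp(−0.34657·4) = 111.250 mg/L
Dose 4 (30 mg at t=3 h): 30·exp(−0.34657·3) = 10.607 mg/L
Dose 5 (110 mg at t=4 h): 110·exp(−0.34657·2) = 55.000 mg/L
Dose 6 (35 mg at t=5 h): 35·exp(−0.34657·1) = 24.749 mg/L
C(6) = 10.625 + 77.782 + 111.250 + 10.607 + 55.000 + 24.749 = 290.012 mg/L

290.012 mg/L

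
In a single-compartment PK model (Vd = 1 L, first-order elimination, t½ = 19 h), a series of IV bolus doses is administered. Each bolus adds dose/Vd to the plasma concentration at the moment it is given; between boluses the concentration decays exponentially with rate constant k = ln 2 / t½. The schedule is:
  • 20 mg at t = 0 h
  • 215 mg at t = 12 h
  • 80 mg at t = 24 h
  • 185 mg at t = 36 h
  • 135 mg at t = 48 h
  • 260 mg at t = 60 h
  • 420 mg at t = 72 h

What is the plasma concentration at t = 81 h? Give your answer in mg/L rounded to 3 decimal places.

k = ln 2 / 19 = 0.03648 per h
Dose 1 (20 mg at t=0 h): 20·exp(−0.03648·81) = 1.042 mg/L
Dose 2 (215 mg at t=12 h): 215·exp(−0.03648·69) = 17.347 mg/L
Dose 3 (80 mg at t=24 h): 80·exp(−0.03648·57) = 10.000 mg/L
Dose 4 (185 mg at t=36 h): 185·exp(−0.03648·45) = 35.827 mg/L
Dose 5 (135 mg at t=48 h): 135·exp(−0.03648·33) = 40.503 mg/L
Dose 6 (260 mg at t=60 h): 260·exp(−0.03648·21) = 120.853 mg/L
Dose 7 (420 mg at t=72 h): 420·exp(−0.03648·9) = 302.452 mg/L
C(81) = 1.042 + 17.347 + 10.000 + 35.827 + 40.503 + 120.853 + 302.452 = 528.023 mg/L

528.023 mg/L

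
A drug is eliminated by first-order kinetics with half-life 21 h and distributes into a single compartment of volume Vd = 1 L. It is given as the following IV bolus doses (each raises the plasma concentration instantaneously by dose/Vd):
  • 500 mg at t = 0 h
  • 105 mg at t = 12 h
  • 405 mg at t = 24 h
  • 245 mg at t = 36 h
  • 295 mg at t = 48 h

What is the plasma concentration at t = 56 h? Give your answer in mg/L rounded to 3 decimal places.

597.314 mg/L

k = ln 2 / 21 = 0.03301 per h
Dose 1 (500 mg at t=0 h): 500·exp(−0.03301·56) = 78.745 mg/L
Dose 2 (105 mg at t=12 h): 105·exp(−0.03301·44) = 24.573 mg/L
Dose 3 (405 mg at t=24 h): 405·exp(−0.03301·32) = 140.845 mg/L
Dose 4 (245 mg at t=36 h): 245·exp(−0.03301·20) = 126.611 mg/L
Dose 5 (295 mg at t=48 h): 295·exp(−0.03301·8) = 226.539 mg/L
C(56) = 78.745 + 24.573 + 140.845 + 126.611 + 226.539 = 597.314 mg/L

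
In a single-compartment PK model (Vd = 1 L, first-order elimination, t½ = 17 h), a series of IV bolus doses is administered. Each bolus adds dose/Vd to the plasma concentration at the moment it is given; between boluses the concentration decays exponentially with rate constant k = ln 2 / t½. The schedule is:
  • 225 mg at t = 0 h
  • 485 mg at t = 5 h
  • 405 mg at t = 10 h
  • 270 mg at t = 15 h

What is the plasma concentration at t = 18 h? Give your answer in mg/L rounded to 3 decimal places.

924.653 mg/L

k = ln 2 / 17 = 0.04077 per h
Dose 1 (225 mg at t=0 h): 225·exp(−0.04077·18) = 108.005 mg/L
Dose 2 (485 mg at t=5 h): 485·exp(−0.04077·13) = 285.458 mg/L
Dose 3 (405 mg at t=10 h): 405·exp(−0.04077·8) = 292.276 mg/L
Dose 4 (270 mg at t=15 h): 270·exp(−0.04077·3) = 238.914 mg/L
C(18) = 108.005 + 285.458 + 292.276 + 238.914 = 924.653 mg/L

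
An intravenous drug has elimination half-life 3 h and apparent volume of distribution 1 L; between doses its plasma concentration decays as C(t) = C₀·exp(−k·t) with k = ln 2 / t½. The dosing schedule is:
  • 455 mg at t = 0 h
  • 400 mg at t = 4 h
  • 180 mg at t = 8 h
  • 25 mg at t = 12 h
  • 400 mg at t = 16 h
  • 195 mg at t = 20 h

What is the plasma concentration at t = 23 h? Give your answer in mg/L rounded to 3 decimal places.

k = ln 2 / 3 = 0.23105 per h
Dose 1 (455 mg at t=0 h): 455·exp(−0.23105·23) = 2.239 mg/L
Dose 2 (400 mg at t=4 h): 400·exp(−0.23105·19) = 4.961 mg/L
Dose 3 (180 mg at t=8 h): 180·exp(−0.23105·15) = 5.625 mg/L
Dose 4 (25 mg at t=12 h): 25·exp(−0.23105·11) = 1.969 mg/L
Dose 5 (400 mg at t=16 h): 400·exp(−0.23105·7) = 79.370 mg/L
Dose 6 (195 mg at t=20 h): 195·exp(−0.23105·3) = 97.500 mg/L
C(23) = 2.239 + 4.961 + 5.625 + 1.969 + 79.370 + 97.500 = 191.664 mg/L

191.664 mg/L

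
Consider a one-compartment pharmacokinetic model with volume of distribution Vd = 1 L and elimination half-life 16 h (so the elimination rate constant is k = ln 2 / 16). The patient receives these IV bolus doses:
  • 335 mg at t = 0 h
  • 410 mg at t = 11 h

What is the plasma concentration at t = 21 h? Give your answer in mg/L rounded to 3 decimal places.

400.731 mg/L

k = ln 2 / 16 = 0.04332 per h
Dose 1 (335 mg at t=0 h): 335·exp(−0.04332·21) = 134.879 mg/L
Dose 2 (410 mg at t=11 h): 410·exp(−0.04332·10) = 265.852 mg/L
C(21) = 134.879 + 265.852 = 400.731 mg/L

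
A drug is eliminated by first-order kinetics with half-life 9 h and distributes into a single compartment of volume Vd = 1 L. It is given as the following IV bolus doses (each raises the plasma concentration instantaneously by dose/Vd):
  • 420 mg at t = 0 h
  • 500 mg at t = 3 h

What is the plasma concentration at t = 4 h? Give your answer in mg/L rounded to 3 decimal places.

k = ln 2 / 9 = 0.07702 per h
Dose 1 (420 mg at t=0 h): 420·exp(−0.07702·4) = 308.644 mg/L
Dose 2 (500 mg at t=3 h): 500·exp(−0.07702·1) = 462.937 mg/L
C(4) = 308.644 + 462.937 = 771.582 mg/L

771.582 mg/L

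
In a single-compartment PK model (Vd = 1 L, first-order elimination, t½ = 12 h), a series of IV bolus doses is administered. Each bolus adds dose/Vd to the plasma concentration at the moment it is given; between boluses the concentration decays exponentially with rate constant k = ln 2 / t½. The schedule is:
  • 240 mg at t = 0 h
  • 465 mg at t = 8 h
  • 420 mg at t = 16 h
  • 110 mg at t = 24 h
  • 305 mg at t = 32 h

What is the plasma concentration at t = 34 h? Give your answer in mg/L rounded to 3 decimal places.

k = ln 2 / 12 = 0.05776 per h
Dose 1 (240 mg at t=0 h): 240·exp(−0.05776·34) = 33.674 mg/L
Dose 2 (465 mg at t=8 h): 465·exp(−0.05776·26) = 103.567 mg/L
Dose 3 (420 mg at t=16 h): 420·exp(−0.05776·18) = 148.492 mg/L
Dose 4 (110 mg at t=24 h): 110·exp(−0.05776·10) = 61.735 mg/L
Dose 5 (305 mg at t=32 h): 305·exp(−0.05776·2) = 271.724 mg/L
C(34) = 33.674 + 103.567 + 148.492 + 61.735 + 271.724 = 619.193 mg/L

619.193 mg/L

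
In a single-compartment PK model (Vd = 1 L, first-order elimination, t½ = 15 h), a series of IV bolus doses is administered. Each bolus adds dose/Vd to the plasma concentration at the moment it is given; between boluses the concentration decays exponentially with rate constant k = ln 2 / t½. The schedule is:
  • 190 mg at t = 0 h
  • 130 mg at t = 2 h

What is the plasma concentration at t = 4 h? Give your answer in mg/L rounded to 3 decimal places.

276.459 mg/L

k = ln 2 / 15 = 0.04621 per h
Dose 1 (190 mg at t=0 h): 190·exp(−0.04621·4) = 157.935 mg/L
Dose 2 (130 mg at t=2 h): 130·exp(−0.04621·2) = 118.524 mg/L
C(4) = 157.935 + 118.524 = 276.459 mg/L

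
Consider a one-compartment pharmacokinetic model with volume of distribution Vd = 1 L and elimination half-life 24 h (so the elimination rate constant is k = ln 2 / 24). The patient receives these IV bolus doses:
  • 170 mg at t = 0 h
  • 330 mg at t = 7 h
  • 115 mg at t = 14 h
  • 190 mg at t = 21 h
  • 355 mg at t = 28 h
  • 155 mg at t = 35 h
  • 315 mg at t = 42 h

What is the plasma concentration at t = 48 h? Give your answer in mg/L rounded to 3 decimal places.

844.277 mg/L

k = ln 2 / 24 = 0.02888 per h
Dose 1 (170 mg at t=0 h): 170·exp(−0.02888·48) = 42.500 mg/L
Dose 2 (330 mg at t=7 h): 330·exp(−0.02888·41) = 100.984 mg/L
Dose 3 (115 mg at t=14 h): 115·exp(−0.02888·34) = 43.076 mg/L
Dose 4 (190 mg at t=21 h): 190·exp(−0.02888·27) = 87.115 mg/L
Dose 5 (355 mg at t=28 h): 355·exp(−0.02888·20) = 199.237 mg/L
Dose 6 (155 mg at t=35 h): 155·exp(−0.02888·13) = 106.481 mg/L
Dose 7 (315 mg at t=42 h): 315·exp(−0.02888·6) = 264.882 mg/L
C(48) = 42.500 + 100.984 + 43.076 + 87.115 + 199.237 + 106.481 + 264.882 = 844.277 mg/L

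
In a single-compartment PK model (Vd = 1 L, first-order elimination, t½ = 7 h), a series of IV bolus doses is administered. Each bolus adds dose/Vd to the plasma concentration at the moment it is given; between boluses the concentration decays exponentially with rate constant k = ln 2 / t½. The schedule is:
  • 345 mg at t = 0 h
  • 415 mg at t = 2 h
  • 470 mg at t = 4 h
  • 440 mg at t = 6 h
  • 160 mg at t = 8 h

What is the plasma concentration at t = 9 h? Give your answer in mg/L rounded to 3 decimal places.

k = ln 2 / 7 = 0.09902 per h
Dose 1 (345 mg at t=0 h): 345·exp(−0.09902·9) = 141.508 mg/L
Dose 2 (415 mg at t=2 h): 415·exp(−0.09902·7) = 207.500 mg/L
Dose 3 (470 mg at t=4 h): 470·exp(−0.09902·5) = 286.468 mg/L
Dose 4 (440 mg at t=6 h): 440·exp(−0.09902·3) = 326.919 mg/L
Dose 5 (160 mg at t=8 h): 160·exp(−0.09902·1) = 144.916 mg/L
C(9) = 141.508 + 207.500 + 286.468 + 326.919 + 144.916 = 1107.311 mg/L

1107.311 mg/L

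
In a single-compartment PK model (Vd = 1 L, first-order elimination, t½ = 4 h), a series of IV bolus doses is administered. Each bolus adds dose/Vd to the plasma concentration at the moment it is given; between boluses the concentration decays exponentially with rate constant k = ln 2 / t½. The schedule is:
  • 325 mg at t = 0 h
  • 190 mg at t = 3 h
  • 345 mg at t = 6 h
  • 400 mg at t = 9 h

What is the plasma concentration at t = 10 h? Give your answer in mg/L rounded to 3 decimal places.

k = ln 2 / 4 = 0.17329 per h
Dose 1 (325 mg at t=0 h): 325·exp(−0.17329·10) = 57.452 mg/L
Dose 2 (190 mg at t=3 h): 190·exp(−0.17329·7) = 56.487 mg/L
Dose 3 (345 mg at t=6 h): 345·exp(−0.17329·4) = 172.500 mg/L
Dose 4 (400 mg at t=9 h): 400·exp(−0.17329·1) = 336.359 mg/L
C(10) = 57.452 + 56.487 + 172.500 + 336.359 = 622.798 mg/L

622.798 mg/L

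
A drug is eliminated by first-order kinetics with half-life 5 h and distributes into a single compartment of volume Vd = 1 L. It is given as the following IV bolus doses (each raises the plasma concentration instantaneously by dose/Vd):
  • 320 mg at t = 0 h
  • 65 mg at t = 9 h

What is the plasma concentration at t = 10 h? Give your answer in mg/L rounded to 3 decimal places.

k = ln 2 / 5 = 0.13863 per h
Dose 1 (320 mg at t=0 h): 320·exp(−0.13863·10) = 80.000 mg/L
Dose 2 (65 mg at t=9 h): 65·exp(−0.13863·1) = 56.586 mg/L
C(10) = 80.000 + 56.586 = 136.586 mg/L

136.586 mg/L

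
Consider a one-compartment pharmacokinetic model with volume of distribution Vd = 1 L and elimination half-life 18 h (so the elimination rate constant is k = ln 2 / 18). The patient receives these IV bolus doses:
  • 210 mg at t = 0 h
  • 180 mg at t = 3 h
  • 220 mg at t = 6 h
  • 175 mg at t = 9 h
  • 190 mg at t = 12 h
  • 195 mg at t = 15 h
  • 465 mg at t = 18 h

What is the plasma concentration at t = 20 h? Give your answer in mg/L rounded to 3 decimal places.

1164.644 mg/L

k = ln 2 / 18 = 0.03851 per h
Dose 1 (210 mg at t=0 h): 210·exp(−0.03851·20) = 97.217 mg/L
Dose 2 (180 mg at t=3 h): 180·exp(−0.03851·17) = 93.533 mg/L
Dose 3 (220 mg at t=6 h): 220·exp(−0.03851·14) = 128.318 mg/L
Dose 4 (175 mg at t=9 h): 175·exp(−0.03851·11) = 114.571 mg/L
Dose 5 (190 mg at t=12 h): 190·exp(−0.03851·8) = 139.625 mg/L
Dose 6 (195 mg at t=15 h): 195·exp(−0.03851·5) = 160.848 mg/L
Dose 7 (465 mg at t=18 h): 465·exp(−0.03851·2) = 430.532 mg/L
C(20) = 97.217 + 93.533 + 128.318 + 114.571 + 139.625 + 160.848 + 430.532 = 1164.644 mg/L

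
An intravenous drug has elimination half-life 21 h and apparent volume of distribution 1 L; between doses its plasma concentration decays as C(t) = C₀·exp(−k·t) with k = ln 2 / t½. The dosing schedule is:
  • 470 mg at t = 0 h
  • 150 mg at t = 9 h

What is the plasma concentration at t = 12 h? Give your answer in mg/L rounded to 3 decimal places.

452.145 mg/L

k = ln 2 / 21 = 0.03301 per h
Dose 1 (470 mg at t=0 h): 470·exp(−0.03301·12) = 316.287 mg/L
Dose 2 (150 mg at t=9 h): 150·exp(−0.03301·3) = 135.859 mg/L
C(12) = 316.287 + 135.859 = 452.145 mg/L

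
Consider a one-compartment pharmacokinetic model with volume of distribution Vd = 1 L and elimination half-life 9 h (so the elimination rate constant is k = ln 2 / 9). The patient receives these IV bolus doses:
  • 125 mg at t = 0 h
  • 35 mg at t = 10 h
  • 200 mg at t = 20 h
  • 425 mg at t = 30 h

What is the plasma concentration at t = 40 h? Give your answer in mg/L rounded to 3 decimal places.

248.824 mg/L

k = ln 2 / 9 = 0.07702 per h
Dose 1 (125 mg at t=0 h): 125·exp(−0.07702·40) = 5.741 mg/L
Dose 2 (35 mg at t=10 h): 35·exp(−0.07702·30) = 3.472 mg/L
Dose 3 (200 mg at t=20 h): 200·exp(−0.07702·20) = 42.862 mg/L
Dose 4 (425 mg at t=30 h): 425·exp(−0.07702·10) = 196.748 mg/L
C(40) = 5.741 + 3.472 + 42.862 + 196.748 = 248.824 mg/L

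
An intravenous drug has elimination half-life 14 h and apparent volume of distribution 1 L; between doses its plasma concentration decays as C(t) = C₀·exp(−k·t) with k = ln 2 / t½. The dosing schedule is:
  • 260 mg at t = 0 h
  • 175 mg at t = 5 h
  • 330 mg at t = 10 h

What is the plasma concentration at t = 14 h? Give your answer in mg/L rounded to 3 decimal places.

k = ln 2 / 14 = 0.04951 per h
Dose 1 (260 mg at t=0 h): 260·exp(−0.04951·14) = 130.000 mg/L
Dose 2 (175 mg at t=5 h): 175·exp(−0.04951·9) = 112.078 mg/L
Dose 3 (330 mg at t=10 h): 330·exp(−0.04951·4) = 270.711 mg/L
C(14) = 130.000 + 112.078 + 270.711 = 512.788 mg/L

512.788 mg/L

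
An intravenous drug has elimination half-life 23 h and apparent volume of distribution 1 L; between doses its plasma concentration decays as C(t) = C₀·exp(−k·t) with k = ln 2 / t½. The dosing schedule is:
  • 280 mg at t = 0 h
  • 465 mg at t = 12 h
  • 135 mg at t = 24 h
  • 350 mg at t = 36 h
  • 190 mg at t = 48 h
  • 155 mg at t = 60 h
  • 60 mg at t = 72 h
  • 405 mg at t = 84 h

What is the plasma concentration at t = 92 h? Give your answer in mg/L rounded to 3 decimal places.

k = ln 2 / 23 = 0.03014 per h
Dose 1 (280 mg at t=0 h): 280·exp(−0.03014·92) = 17.500 mg/L
Dose 2 (465 mg at t=12 h): 465·exp(−0.03014·80) = 41.725 mg/L
Dose 3 (135 mg at t=24 h): 135·exp(−0.03014·68) = 17.391 mg/L
Dose 4 (350 mg at t=36 h): 350·exp(−0.03014·56) = 64.733 mg/L
Dose 5 (190 mg at t=48 h): 190·exp(−0.03014·44) = 50.451 mg/L
Dose 6 (155 mg at t=60 h): 155·exp(−0.03014·32) = 59.089 mg/L
Dose 7 (60 mg at t=72 h): 60·exp(−0.03014·20) = 32.839 mg/L
Dose 8 (405 mg at t=84 h): 405·exp(−0.03014·8) = 318.236 mg/L
C(92) = 17.500 + 41.725 + 17.391 + 64.733 + 50.451 + 59.089 + 32.839 + 318.236 = 601.963 mg/L

601.963 mg/L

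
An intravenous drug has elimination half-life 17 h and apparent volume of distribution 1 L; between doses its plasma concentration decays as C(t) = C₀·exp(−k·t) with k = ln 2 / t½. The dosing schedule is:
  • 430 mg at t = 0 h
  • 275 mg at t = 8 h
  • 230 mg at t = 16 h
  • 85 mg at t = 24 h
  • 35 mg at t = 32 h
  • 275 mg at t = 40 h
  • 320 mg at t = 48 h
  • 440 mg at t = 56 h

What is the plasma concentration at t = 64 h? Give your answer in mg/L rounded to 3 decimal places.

k = ln 2 / 17 = 0.04077 per h
Dose 1 (430 mg at t=0 h): 430·exp(−0.04077·64) = 31.636 mg/L
Dose 2 (275 mg at t=8 h): 275·exp(−0.04077·56) = 28.035 mg/L
Dose 3 (230 mg at t=16 h): 230·exp(−0.04077·48) = 32.491 mg/L
Dose 4 (85 mg at t=24 h): 85·exp(−0.04077·40) = 16.638 mg/L
Dose 5 (35 mg at t=32 h): 35·exp(−0.04077·32) = 9.493 mg/L
Dose 6 (275 mg at t=40 h): 275·exp(−0.04077·24) = 103.359 mg/L
Dose 7 (320 mg at t=48 h): 320·exp(−0.04077·16) = 166.659 mg/L
Dose 8 (440 mg at t=56 h): 440·exp(−0.04077·8) = 317.535 mg/L
C(64) = 31.636 + 28.035 + 32.491 + 16.638 + 9.493 + 103.359 + 166.659 + 317.535 = 705.846 mg/L

705.846 mg/L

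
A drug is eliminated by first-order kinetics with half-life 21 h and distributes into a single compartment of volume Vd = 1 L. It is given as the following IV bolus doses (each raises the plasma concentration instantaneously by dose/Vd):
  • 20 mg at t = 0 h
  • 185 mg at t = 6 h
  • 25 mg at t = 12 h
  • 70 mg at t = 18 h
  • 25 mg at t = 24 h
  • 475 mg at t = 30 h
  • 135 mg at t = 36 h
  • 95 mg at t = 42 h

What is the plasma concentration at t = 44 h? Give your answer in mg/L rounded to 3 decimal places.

k = ln 2 / 21 = 0.03301 per h
Dose 1 (20 mg at t=0 h): 20·exp(−0.03301·44) = 4.681 mg/L
Dose 2 (185 mg at t=6 h): 185·exp(−0.03301·38) = 52.778 mg/L
Dose 3 (25 mg at t=12 h): 25·exp(−0.03301·32) = 8.694 mg/L
Dose 4 (70 mg at t=18 h): 70·exp(−0.03301·26) = 29.675 mg/L
Dose 5 (25 mg at t=24 h): 25·exp(−0.03301·20) = 12.919 mg/L
Dose 6 (475 mg at t=30 h): 475·exp(−0.03301·14) = 299.231 mg/L
Dose 7 (135 mg at t=36 h): 135·exp(−0.03301·8) = 103.671 mg/L
Dose 8 (95 mg at t=42 h): 95·exp(−0.03301·2) = 88.931 mg/L
C(44) = 4.681 + 52.778 + 8.694 + 29.675 + 12.919 + 299.231 + 103.671 + 88.931 = 600.580 mg/L

600.580 mg/L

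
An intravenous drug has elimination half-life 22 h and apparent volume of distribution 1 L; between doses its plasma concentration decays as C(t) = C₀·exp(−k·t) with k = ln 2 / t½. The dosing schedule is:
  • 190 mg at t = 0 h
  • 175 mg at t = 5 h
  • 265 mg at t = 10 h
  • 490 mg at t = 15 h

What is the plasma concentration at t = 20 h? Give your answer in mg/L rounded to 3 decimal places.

822.233 mg/L

k = ln 2 / 22 = 0.03151 per h
Dose 1 (190 mg at t=0 h): 190·exp(−0.03151·20) = 101.179 mg/L
Dose 2 (175 mg at t=5 h): 175·exp(−0.03151·15) = 109.091 mg/L
Dose 3 (265 mg at t=10 h): 265·exp(−0.03151·10) = 193.381 mg/L
Dose 4 (490 mg at t=15 h): 490·exp(−0.03151·5) = 418.582 mg/L
C(20) = 101.179 + 109.091 + 193.381 + 418.582 = 822.233 mg/L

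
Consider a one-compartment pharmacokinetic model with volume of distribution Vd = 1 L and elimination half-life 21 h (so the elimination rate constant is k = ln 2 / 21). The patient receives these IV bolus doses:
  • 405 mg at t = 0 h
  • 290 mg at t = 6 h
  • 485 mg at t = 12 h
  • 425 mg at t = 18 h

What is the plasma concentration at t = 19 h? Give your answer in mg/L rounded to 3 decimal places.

1201.284 mg/L

k = ln 2 / 21 = 0.03301 per h
Dose 1 (405 mg at t=0 h): 405·exp(−0.03301·19) = 216.319 mg/L
Dose 2 (290 mg at t=6 h): 290·exp(−0.03301·13) = 188.819 mg/L
Dose 3 (485 mg at t=12 h): 485·exp(−0.03301·7) = 384.945 mg/L
Dose 4 (425 mg at t=18 h): 425·exp(−0.03301·1) = 411.201 mg/L
C(19) = 216.319 + 188.819 + 384.945 + 411.201 = 1201.284 mg/L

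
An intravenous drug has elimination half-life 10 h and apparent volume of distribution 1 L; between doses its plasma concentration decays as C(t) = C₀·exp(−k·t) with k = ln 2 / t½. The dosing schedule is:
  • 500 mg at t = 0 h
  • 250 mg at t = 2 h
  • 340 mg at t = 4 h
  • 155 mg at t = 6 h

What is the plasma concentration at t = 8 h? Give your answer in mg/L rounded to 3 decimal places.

k = ln 2 / 10 = 0.06931 per h
Dose 1 (500 mg at t=0 h): 500·exp(−0.06931·8) = 287.175 mg/L
Dose 2 (250 mg at t=2 h): 250·exp(−0.06931·6) = 164.938 mg/L
Dose 3 (340 mg at t=4 h): 340·exp(−0.06931·4) = 257.672 mg/L
Dose 4 (155 mg at t=6 h): 155·exp(−0.06931·2) = 134.935 mg/L
C(8) = 287.175 + 164.938 + 257.672 + 134.935 = 844.720 mg/L

844.720 mg/L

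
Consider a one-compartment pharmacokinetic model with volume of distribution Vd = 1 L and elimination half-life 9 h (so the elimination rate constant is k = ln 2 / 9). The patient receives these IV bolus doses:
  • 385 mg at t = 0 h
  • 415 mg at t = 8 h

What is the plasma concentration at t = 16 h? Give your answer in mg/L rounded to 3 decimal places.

k = ln 2 / 9 = 0.07702 per h
Dose 1 (385 mg at t=0 h): 385·exp(−0.07702·16) = 112.278 mg/L
Dose 2 (415 mg at t=8 h): 415·exp(−0.07702·8) = 224.112 mg/L
C(16) = 112.278 + 224.112 = 336.391 mg/L

336.391 mg/L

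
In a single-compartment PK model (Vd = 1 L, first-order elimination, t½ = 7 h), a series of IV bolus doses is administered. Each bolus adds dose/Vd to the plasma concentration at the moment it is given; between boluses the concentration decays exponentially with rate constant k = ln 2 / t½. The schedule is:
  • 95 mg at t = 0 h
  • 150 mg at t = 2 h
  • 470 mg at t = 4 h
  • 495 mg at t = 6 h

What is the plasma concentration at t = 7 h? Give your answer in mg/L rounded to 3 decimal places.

936.468 mg/L

k = ln 2 / 7 = 0.09902 per h
Dose 1 (95 mg at t=0 h): 95·exp(−0.09902·7) = 47.500 mg/L
Dose 2 (150 mg at t=2 h): 150·exp(−0.09902·5) = 91.426 mg/L
Dose 3 (470 mg at t=4 h): 470·exp(−0.09902·3) = 349.209 mg/L
Dose 4 (495 mg at t=6 h): 495·exp(−0.09902·1) = 448.333 mg/L
C(7) = 47.500 + 91.426 + 349.209 + 448.333 = 936.468 mg/L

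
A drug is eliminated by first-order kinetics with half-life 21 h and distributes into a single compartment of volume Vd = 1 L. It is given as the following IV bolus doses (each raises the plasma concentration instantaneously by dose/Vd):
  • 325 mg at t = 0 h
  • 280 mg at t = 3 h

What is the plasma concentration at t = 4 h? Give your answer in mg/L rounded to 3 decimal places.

555.712 mg/L

k = ln 2 / 21 = 0.03301 per h
Dose 1 (325 mg at t=0 h): 325·exp(−0.03301·4) = 284.803 mg/L
Dose 2 (280 mg at t=3 h): 280·exp(−0.03301·1) = 270.909 mg/L
C(4) = 284.803 + 270.909 = 555.712 mg/L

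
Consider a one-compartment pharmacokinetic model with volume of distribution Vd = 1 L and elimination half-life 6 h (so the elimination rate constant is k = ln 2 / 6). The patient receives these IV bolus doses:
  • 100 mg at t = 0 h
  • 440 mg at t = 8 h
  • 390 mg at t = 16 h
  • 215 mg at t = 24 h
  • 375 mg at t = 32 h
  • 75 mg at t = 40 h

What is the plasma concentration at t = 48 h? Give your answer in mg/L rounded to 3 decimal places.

k = ln 2 / 6 = 0.11552 per h
Dose 1 (100 mg at t=0 h): 100·exp(−0.11552·48) = 0.391 mg/L
Dose 2 (440 mg at t=8 h): 440·exp(−0.11552·40) = 4.331 mg/L
Dose 3 (390 mg at t=16 h): 390·exp(−0.11552·32) = 9.673 mg/L
Dose 4 (215 mg at t=24 h): 215·exp(−0.11552·24) = 13.438 mg/L
Dose 5 (375 mg at t=32 h): 375·exp(−0.11552·16) = 59.059 mg/L
Dose 6 (75 mg at t=40 h): 75·exp(−0.11552·8) = 29.764 mg/L
C(48) = 0.391 + 4.331 + 9.673 + 13.438 + 59.059 + 29.764 = 116.655 mg/L

116.655 mg/L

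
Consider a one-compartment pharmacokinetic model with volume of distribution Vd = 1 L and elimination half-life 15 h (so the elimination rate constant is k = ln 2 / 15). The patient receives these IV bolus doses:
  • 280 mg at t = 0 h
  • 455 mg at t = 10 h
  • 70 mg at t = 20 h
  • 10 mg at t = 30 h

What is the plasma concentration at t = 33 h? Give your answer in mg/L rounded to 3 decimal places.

k = ln 2 / 15 = 0.04621 per h
Dose 1 (280 mg at t=0 h): 280·exp(−0.04621·33) = 60.939 mg/L
Dose 2 (455 mg at t=10 h): 455·exp(−0.04621·23) = 157.193 mg/L
Dose 3 (70 mg at t=20 h): 70·exp(−0.04621·13) = 38.389 mg/L
Dose 4 (10 mg at t=30 h): 10·exp(−0.04621·3) = 8.706 mg/L
C(33) = 60.939 + 157.193 + 38.389 + 8.706 = 265.226 mg/L

265.226 mg/L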